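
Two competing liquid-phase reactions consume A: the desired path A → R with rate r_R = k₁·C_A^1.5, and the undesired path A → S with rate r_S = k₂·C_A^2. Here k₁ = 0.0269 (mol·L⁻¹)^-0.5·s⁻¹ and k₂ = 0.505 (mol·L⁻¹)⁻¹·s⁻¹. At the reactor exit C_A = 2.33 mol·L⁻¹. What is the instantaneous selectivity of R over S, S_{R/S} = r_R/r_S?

S_{R/S} = r_R/r_S = (k₁·C_A^1.5)/(k₂·C_A^2) = (k₁/k₂)·C_A^-0.5.
= (0.0269×2.330^1.5) / (0.505×2.330^2) = 0.09567/2.742 = 0.0349.

0.0349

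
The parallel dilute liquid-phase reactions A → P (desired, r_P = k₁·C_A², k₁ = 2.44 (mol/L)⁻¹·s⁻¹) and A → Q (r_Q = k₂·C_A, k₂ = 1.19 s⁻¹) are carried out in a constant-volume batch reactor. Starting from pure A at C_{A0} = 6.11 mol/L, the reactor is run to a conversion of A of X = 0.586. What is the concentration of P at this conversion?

3.20 mol/L

C_A = C_{A0}(1−X) = 2.530 mol/L.
Along a PFR/batch, dC_Q/dC_A = −r_Q/(r_P+r_Q) = −k₂/(k₂+k₁·C_A).
Integrating from C_{A0} to C_A: C_Q = (1.19/2.44)·ln[(1.19+2.44·6.11)/(1.19+2.44·2.53)] = 0.4877·ln(16.10/7.362) = 0.3816 mol/L.
Then C_P = (C_{A0}−C_A) − C_Q = 3.580 − 0.3816 = 3.199 mol/L.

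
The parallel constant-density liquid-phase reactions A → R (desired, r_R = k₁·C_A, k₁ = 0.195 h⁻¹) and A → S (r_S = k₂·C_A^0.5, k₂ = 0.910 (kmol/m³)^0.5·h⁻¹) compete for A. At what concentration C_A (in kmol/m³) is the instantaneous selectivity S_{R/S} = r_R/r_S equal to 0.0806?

0.141 kmol/m³

S_{R/S} = (k₁/k₂)·C_A^0.5 ⇒ C_A = (S·k₂/k₁)^(2).
= (0.0806×0.910/0.195)^(2) = (0.3761)^(2) = 0.141 kmol/m³.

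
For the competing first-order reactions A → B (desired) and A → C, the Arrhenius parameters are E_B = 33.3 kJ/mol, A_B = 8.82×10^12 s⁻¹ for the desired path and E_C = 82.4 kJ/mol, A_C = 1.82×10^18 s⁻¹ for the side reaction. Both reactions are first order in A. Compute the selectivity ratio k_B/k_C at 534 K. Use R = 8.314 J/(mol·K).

0.308

With equal orders, S_{B/C} = k_B/k_C = (A_B/A_C)·exp[(E_C−E_B)/(RT)].
(E_C−E_B)/(RT) = (82.4−33.3)×10³/(8.314×534) = 49100/4440 = 11.06.
k_B/k_C = (8.82×10^12/1.82×10^18)·exp(11.06) = 4.846×10^-6 × 63536 = 0.308.
Since E_B < E_C, lowering the temperature improves selectivity toward B.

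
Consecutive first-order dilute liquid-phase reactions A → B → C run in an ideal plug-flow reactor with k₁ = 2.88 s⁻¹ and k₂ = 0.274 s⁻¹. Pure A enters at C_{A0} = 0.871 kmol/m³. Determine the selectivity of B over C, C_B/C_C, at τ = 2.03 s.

1.72

For first-order series with pure A initially, C_B(τ) = k₁C_{A0}/(k₂−k₁)·(e^(−k₁τ) − e^(−k₂τ)).
e^(−k₁τ) = e^(−2.88×2.03) = e^(−5.846) = 0.002890; e^(−k₂τ) = e^(−0.5562) = 0.5734.
C_B = 2.88×0.871/(0.274−2.88) × (0.002890−0.5734) = (-0.9626)×(-0.5705) = 0.5491 kmol/m³.
C_A = C_{A0}e^(−k₁τ) = 0.002517 kmol/m³, so C_C = C_{A0}−C_A−C_B = 0.3193 kmol/m³; C_B/C_C = 1.72.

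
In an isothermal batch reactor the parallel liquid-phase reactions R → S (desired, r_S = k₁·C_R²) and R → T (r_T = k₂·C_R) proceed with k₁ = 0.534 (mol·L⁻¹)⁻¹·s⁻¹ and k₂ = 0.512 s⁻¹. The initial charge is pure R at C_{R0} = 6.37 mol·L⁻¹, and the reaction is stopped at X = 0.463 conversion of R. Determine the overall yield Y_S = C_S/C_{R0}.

0.386

C_R = C_{R0}(1−X) = 3.421 mol·L⁻¹.
Along a PFR/batch, dC_T/dC_R = −r_T/(r_S+r_T) = −k₂/(k₂+k₁·C_R).
Integrating from C_{R0} to C_R: C_T = (0.512/0.534)·ln[(0.512+0.534·6.37)/(0.512+0.534·3.42)] = 0.9588·ln(3.914/2.339) = 0.4937 mol·L⁻¹.
Then C_S = (C_{R0}−C_R) − C_T = 2.949 − 0.4937 = 2.456 mol·L⁻¹.
Y_S = C_S/C_{R0} = 2.456/6.37 = 0.386.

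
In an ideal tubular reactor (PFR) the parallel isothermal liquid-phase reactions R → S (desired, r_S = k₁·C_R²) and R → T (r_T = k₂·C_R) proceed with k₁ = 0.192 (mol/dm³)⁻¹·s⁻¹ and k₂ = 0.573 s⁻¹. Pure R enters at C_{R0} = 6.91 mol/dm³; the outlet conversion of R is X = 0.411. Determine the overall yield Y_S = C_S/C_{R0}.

0.265

C_R = C_{R0}(1−X) = 4.070 mol/dm³.
Along a PFR/batch, dC_T/dC_R = −r_T/(r_S+r_T) = −k₂/(k₂+k₁·C_R).
Integrating from C_{R0} to C_R: C_T = (0.573/0.192)·ln[(0.573+0.192·6.91)/(0.573+0.192·4.07)] = 2.984·ln(1.900/1.354) = 1.010 mol/dm³.
Then C_S = (C_{R0}−C_R) − C_T = 2.840 − 1.010 = 1.830 mol/dm³.
Y_S = C_S/C_{R0} = 1.830/6.91 = 0.265.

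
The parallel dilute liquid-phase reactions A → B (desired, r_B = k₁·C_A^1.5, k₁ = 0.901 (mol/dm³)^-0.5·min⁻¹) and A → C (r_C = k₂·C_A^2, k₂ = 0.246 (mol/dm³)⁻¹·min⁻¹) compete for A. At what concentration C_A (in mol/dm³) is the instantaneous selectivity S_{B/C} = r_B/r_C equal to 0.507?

52.2 mol/dm³

S_{B/C} = (k₁/k₂)·C_A^-0.5 ⇒ C_A = (S·k₂/k₁)^(-2).
= (0.507×0.246/0.901)^(-2) = (0.1384)^(-2) = 52.2 mol/dm³.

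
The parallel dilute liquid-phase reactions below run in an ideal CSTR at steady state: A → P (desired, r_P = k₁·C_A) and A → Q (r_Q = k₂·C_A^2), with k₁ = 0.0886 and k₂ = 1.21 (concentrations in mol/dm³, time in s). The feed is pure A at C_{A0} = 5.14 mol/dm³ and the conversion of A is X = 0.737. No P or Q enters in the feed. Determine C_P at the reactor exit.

0.195 mol/dm³

Exit C_A = C_{A0}(1−X) = 5.14×0.263 = 1.352 mol/dm³.
In a CSTR the entire volume is at exit conditions, so r_P = 0.0886×1.352 = 0.1198 and r_Q = 1.21×1.352^2 = 2.211.
Fraction of consumed A going to P: r_P/(r_P+r_Q) = 0.05138.
C_P = 0.05138·C_{A0}·X = 0.05138×5.14×0.737 = 0.195 mol/dm³.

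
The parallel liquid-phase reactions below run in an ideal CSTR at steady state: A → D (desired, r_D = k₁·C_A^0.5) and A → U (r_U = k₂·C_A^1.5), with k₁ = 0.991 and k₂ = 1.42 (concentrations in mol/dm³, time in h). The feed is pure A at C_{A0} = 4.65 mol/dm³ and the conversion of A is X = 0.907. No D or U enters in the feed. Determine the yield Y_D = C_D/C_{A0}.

Exit C_A = C_{A0}(1−X) = 4.65×0.0930 = 0.4324 mol/dm³.
In a CSTR the entire volume is at exit conditions, so r_D = 0.991×0.4324^0.5 = 0.6517 and r_U = 1.42×0.4324^1.5 = 0.4038.
Fraction of consumed A going to D: r_D/(r_D+r_U) = 0.6174.
C_D = 0.6174·C_{A0}·X = 0.6174×4.65×0.907 = 2.60 mol/dm³; Y_D = C_D/C_{A0} = 0.560.

0.560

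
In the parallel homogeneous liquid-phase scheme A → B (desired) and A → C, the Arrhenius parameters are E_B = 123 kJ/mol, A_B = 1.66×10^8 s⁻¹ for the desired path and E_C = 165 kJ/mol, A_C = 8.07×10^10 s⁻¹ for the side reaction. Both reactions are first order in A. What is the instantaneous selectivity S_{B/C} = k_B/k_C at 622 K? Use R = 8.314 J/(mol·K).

With equal orders, S_{B/C} = k_B/k_C = (A_B/A_C)·exp[(E_C−E_B)/(RT)].
(E_C−E_B)/(RT) = (165−123)×10³/(8.314×622) = 42000/5171 = 8.122.
k_B/k_C = (1.66×10^8/8.07×10^10)·exp(8.122) = 0.002057 × 3367 = 6.93.

6.93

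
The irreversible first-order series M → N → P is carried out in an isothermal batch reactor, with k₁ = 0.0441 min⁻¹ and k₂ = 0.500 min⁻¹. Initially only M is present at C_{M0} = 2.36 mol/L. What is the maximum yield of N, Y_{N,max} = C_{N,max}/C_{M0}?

Evaluating C_N at t_opt = ln(k₂/k₁)/(k₂−k₁) gives C_{N,max}/C_{M0} = (k₁/k₂)^[k₂/(k₂−k₁)].
= (0.0441/0.500)^(0.500/(0.500−0.0441)) = (0.08820)^(1.097) = 0.06974.

0.0697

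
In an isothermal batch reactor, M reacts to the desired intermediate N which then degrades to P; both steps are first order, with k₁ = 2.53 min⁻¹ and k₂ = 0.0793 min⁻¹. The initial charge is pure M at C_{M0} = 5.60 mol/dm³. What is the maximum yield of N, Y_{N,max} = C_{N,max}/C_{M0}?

For a first-order series the maximum intermediate yield is C_{N,max}/C_{M0} = (k₁/k₂)^[k₂/(k₂−k₁)].
= (2.53/0.0793)^(0.0793/(0.0793−2.53)) = (31.90)^(-0.03236) = 0.8940.

0.894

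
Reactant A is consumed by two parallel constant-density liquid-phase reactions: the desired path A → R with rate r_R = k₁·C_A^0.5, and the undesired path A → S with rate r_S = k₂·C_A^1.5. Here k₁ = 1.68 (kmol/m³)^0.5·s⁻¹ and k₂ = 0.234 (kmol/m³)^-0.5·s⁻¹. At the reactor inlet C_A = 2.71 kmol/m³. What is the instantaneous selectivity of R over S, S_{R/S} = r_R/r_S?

2.65

S_{R/S} = r_R/r_S = (k₁·C_A^0.5)/(k₂·C_A^1.5) = (k₁/k₂)·C_A⁻¹.
= (1.68×2.710^0.5) / (0.234×2.710^1.5) = 2.766/1.044 = 2.65.
The undesired path is higher order in A, so low C_A (CSTR or dilute feed) favours R.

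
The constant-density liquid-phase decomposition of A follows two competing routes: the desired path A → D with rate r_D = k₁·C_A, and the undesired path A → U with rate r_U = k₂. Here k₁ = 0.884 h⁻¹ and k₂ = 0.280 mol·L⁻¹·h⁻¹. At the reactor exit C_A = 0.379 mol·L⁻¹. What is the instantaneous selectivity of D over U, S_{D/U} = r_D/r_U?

1.20

S_{D/U} = r_D/r_U = (k₁·C_A)/(k₂) = (k₁/k₂)·C_A.
= (0.884×0.3790) / (0.280) = 0.3350/0.2800 = 1.20.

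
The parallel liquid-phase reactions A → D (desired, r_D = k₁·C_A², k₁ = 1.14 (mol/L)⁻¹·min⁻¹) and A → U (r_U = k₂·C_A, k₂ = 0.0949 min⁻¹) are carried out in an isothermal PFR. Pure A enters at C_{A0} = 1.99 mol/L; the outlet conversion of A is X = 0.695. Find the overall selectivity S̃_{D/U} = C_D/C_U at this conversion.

C_A = C_{A0}(1−X) = 0.6070 mol/L.
Along a PFR/batch, dC_U/dC_A = −r_U/(r_D+r_U) = −k₂/(k₂+k₁·C_A).
Integrating from C_{A0} to C_A: C_U = (0.0949/1.14)·ln[(0.0949+1.14·1.99)/(0.0949+1.14·0.607)] = 0.08325·ln(2.363/0.7868) = 0.09156 mol/L.
Then C_D = (C_{A0}−C_A) − C_U = 1.383 − 0.09156 = 1.291 mol/L.
S̃_{D/U} = C_D/C_U = 1.291/0.09156 = 14.1.

14.1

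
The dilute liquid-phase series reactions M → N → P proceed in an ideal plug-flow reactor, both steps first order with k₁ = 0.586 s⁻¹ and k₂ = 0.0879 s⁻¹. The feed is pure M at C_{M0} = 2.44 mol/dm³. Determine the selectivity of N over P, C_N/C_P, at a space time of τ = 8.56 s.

1.22

Solving the coupled first-order balances gives C_N(τ) = [k₁/(k₂−k₁)]·C_{M0}·(e^(−k₁τ) − e^(−k₂τ)).
e^(−k₁τ) = e^(−0.586×8.56) = e^(−5.016) = 0.006630; e^(−k₂τ) = e^(−0.7524) = 0.4712.
C_N = 0.586×2.44/(0.0879−0.586) × (0.006630−0.4712) = (-2.871)×(-0.4646) = 1.334 mol/dm³.
C_M = C_{M0}e^(−k₁τ) = 0.01618 mol/dm³, so C_P = C_{M0}−C_M−C_N = 1.090 mol/dm³; C_N/C_P = 1.22.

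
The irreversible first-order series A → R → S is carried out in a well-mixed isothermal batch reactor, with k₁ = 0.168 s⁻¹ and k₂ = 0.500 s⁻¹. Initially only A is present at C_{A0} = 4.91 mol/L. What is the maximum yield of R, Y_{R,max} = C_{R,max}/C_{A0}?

At the optimum, C_{R,max}/C_{A0} = (k₁/k₂)^[k₂/(k₂−k₁)].
= (0.168/0.500)^(0.500/(0.500−0.168)) = (0.3360)^(1.506) = 0.1935.

0.193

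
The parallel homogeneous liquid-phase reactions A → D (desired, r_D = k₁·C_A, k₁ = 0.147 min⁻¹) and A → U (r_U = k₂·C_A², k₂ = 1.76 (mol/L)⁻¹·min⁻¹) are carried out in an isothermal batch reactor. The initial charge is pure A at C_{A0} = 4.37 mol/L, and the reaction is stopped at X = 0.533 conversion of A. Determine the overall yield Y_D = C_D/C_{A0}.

C_A = C_{A0}(1−X) = 2.041 mol/L.
Along a PFR/batch, dC_D/dC_A = −r_D/(r_D+r_U) = −k₁/(k₁+k₂·C_A).
Integrating from C_{A0} to C_A: C_D = (0.147/1.76)·ln[(0.147+1.76·4.37)/(0.147+1.76·2.04)] = 0.08352·ln(7.838/3.739) = 0.06183 mol/L.
Y_D = C_D/C_{A0} = 0.06183/4.37 = 0.0141.

0.0141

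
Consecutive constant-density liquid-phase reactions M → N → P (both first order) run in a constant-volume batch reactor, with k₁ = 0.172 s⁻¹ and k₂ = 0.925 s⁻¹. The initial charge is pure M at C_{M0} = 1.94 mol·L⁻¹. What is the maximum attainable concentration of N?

Evaluating C_N at t_opt = ln(k₂/k₁)/(k₂−k₁) gives C_{N,max}/C_{M0} = (k₁/k₂)^[k₂/(k₂−k₁)].
= (0.172/0.925)^(0.925/(0.925−0.172)) = (0.1859)^(1.228) = 0.1266.
C_{N,max} = 0.1266×1.94 = 0.246 mol·L⁻¹.

0.246 mol·L⁻¹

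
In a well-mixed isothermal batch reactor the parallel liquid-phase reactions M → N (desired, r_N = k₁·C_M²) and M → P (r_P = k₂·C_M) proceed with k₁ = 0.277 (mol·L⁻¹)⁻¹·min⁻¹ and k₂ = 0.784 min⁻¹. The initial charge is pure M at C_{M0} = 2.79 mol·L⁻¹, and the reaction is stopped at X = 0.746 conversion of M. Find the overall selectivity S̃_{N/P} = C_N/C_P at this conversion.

0.590

C_M = C_{M0}(1−X) = 0.7087 mol·L⁻¹.
Along a PFR/batch, dC_P/dC_M = −r_P/(r_N+r_P) = −k₂/(k₂+k₁·C_M).
Integrating from C_{M0} to C_M: C_P = (0.784/0.277)·ln[(0.784+0.277·2.79)/(0.784+0.277·0.709)] = 2.830·ln(1.557/0.9803) = 1.309 mol·L⁻¹.
Then C_N = (C_{M0}−C_M) − C_P = 2.081 − 1.309 = 0.7722 mol·L⁻¹.
S̃_{N/P} = C_N/C_P = 0.7722/1.309 = 0.590.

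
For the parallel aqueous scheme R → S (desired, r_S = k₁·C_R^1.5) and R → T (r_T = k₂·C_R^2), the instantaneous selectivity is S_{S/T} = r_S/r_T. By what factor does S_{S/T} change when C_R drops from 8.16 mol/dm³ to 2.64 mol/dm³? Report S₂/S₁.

S_{S/T} = (k₁/k₂)·C_R^-0.5, so S₂/S₁ = (C_{R,2}/C_{R,1})^-0.5.
= (2.64/8.16)^(-0.5) = (0.3235)^(-0.5) = 1.76.

1.76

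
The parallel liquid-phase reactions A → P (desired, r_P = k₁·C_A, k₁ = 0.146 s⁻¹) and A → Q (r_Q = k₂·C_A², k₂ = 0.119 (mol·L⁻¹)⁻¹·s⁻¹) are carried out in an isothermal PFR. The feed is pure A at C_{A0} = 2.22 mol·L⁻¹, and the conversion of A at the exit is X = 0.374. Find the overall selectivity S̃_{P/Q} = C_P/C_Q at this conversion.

C_A = C_{A0}(1−X) = 1.390 mol·L⁻¹.
Along a PFR/batch, dC_P/dC_A = −r_P/(r_P+r_Q) = −k₁/(k₁+k₂·C_A).
Integrating from C_{A0} to C_A: C_P = (0.146/0.119)·ln[(0.146+0.119·2.22)/(0.146+0.119·1.39)] = 1.227·ln(0.4102/0.3114) = 0.3381 mol·L⁻¹.
C_Q = (C_{A0}−C_A)−C_P = 0.4922 mol·L⁻¹; S̃_{P/Q} = 0.3381/0.4922 = 0.687.

0.687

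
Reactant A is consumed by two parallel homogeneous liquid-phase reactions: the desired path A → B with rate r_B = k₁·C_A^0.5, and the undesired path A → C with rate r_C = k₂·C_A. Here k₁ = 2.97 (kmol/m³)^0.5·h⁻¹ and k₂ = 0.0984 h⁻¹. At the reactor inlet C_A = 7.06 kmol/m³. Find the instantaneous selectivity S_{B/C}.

S_{B/C} = r_B/r_C = (k₁·C_A^0.5)/(k₂·C_A) = (k₁/k₂)·C_A^-0.5.
= (2.97×7.060^0.5) / (0.0984×7.060) = 7.891/0.6947 = 11.4.

11.4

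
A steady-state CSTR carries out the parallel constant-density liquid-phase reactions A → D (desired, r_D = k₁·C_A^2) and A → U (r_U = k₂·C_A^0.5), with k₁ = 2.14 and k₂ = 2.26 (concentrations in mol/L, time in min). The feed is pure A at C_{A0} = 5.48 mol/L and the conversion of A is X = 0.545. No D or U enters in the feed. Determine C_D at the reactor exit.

Exit C_A = C_{A0}(1−X) = 5.48×0.455 = 2.493 mol/L.
Rates in a CSTR are evaluated at the outlet concentration: r_D = 2.14×2.493^2 = 13.30, r_U = 2.26×2.493^0.5 = 3.569.
Fraction of consumed A going to D: r_D/(r_D+r_U) = 0.7885.
C_D = 0.7885·C_{A0}·X = 0.7885×5.48×0.545 = 2.35 mol/L.

2.35 mol/L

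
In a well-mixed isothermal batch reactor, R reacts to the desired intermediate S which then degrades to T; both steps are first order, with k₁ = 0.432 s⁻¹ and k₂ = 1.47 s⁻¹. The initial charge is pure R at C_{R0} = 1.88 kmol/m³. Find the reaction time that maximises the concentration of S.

1.18 s

Setting dC_S/dt = 0 gives t_opt = ln(k₂/k₁)/(k₂−k₁).
= ln(1.47/0.432)/(1.47−0.432) = ln(3.403)/1.038 = 1.225/1.038 = 1.18 s.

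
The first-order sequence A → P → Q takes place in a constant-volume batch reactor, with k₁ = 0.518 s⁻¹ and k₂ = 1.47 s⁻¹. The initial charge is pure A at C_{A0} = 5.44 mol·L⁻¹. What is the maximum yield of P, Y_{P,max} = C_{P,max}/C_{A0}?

0.200

Evaluating C_P at t_opt = ln(k₂/k₁)/(k₂−k₁) gives C_{P,max}/C_{A0} = (k₁/k₂)^[k₂/(k₂−k₁)].
= (0.518/1.47)^(1.47/(1.47−0.518)) = (0.3524)^(1.544) = 0.1998.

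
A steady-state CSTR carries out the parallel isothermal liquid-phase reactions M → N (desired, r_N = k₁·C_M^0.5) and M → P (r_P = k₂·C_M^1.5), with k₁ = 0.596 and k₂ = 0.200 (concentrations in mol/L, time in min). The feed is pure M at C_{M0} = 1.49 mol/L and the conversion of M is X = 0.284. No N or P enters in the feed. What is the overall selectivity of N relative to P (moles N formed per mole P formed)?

2.79

Exit C_M = C_{M0}(1−X) = 1.49×0.716 = 1.067 mol/L.
A CSTR operates uniformly at the exit composition, giving r_N = 0.6156 and r_P = 0.2204 (each k·C_M^n at C_M = 1.067).
Overall selectivity = C_N/C_P = r_Nτ/(r_Pτ) = r_N/r_P = 2.79.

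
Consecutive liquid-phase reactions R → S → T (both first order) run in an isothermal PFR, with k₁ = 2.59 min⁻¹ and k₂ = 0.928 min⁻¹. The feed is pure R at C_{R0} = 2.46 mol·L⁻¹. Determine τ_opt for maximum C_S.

The intermediate peaks when r₁ = r₂, i.e. k₁e^(−k₁τ) = k₂e^(−k₂τ), giving τ_opt = ln(k₂/k₁)/(k₂−k₁).
= ln(0.928/2.59)/(0.928−2.59) = ln(0.3583)/-1.662 = -1.026/-1.662 = 0.618 min.

0.618 min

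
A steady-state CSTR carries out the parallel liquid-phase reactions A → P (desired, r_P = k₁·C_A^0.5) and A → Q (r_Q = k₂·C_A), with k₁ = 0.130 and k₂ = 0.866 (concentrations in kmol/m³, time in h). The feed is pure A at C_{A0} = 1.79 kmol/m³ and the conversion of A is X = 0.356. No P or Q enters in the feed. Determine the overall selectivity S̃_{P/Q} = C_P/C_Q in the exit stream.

0.140

Exit C_A = C_{A0}(1−X) = 1.79×0.644 = 1.153 kmol/m³.
In a CSTR the entire volume is at exit conditions, so r_P = 0.130×1.153^0.5 = 0.1396 and r_Q = 0.866×1.153 = 0.9983.
Overall selectivity = C_P/C_Q = r_Pτ/(r_Qτ) = r_P/r_Q = 0.140.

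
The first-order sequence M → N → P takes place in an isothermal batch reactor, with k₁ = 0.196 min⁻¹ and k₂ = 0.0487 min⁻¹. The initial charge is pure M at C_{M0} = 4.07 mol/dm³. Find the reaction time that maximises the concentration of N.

9.45 min

Setting dC_N/dt = 0 gives t_opt = ln(k₂/k₁)/(k₂−k₁).
= ln(0.0487/0.196)/(0.0487−0.196) = ln(0.2485)/-0.1473 = -1.392/-0.1473 = 9.45 min.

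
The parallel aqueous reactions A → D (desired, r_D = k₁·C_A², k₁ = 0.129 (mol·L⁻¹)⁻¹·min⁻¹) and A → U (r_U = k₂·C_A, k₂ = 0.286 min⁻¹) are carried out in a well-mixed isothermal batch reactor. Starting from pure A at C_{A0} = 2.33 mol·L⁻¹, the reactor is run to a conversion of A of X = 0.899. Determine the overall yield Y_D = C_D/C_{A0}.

C_A = C_{A0}(1−X) = 0.2353 mol·L⁻¹.
Along a PFR/batch, dC_U/dC_A = −r_U/(r_D+r_U) = −k₂/(k₂+k₁·C_A).
Integrating from C_{A0} to C_A: C_U = (0.286/0.129)·ln[(0.286+0.129·2.33)/(0.286+0.129·0.235)] = 2.217·ln(0.5866/0.3164) = 1.369 mol·L⁻¹.
Then C_D = (C_{A0}−C_A) − C_U = 2.095 − 1.369 = 0.7258 mol·L⁻¹.
Y_D = C_D/C_{A0} = 0.7258/2.33 = 0.312.

0.312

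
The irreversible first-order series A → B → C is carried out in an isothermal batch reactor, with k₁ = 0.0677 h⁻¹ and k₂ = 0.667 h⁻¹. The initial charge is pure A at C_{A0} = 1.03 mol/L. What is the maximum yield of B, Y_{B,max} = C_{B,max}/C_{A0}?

Evaluating C_B at t_opt = ln(k₂/k₁)/(k₂−k₁) gives C_{B,max}/C_{A0} = (k₁/k₂)^[k₂/(k₂−k₁)].
= (0.0677/0.667)^(0.667/(0.667−0.0677)) = (0.1015)^(1.113) = 0.07838.

0.0784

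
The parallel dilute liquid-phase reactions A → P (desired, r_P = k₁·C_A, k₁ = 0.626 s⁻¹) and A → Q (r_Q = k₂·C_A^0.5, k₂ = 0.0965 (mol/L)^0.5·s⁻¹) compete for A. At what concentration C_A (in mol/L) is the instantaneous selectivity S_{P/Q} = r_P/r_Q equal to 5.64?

S_{P/Q} = (k₁/k₂)·C_A^0.5 ⇒ C_A = (S·k₂/k₁)^(2).
= (5.64×0.0965/0.626)^(2) = (0.8694)^(2) = 0.756 mol/L.

0.756 mol/L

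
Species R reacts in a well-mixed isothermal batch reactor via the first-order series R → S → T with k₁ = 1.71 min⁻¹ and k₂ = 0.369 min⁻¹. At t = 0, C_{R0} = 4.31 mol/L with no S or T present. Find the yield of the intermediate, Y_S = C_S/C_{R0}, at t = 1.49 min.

0.636

For first-order series with pure R initially, C_S(t) = k₁C_{R0}/(k₂−k₁)·(e^(−k₁t) − e^(−k₂t)).
e^(−k₁t) = e^(−1.71×1.49) = e^(−2.548) = 0.07825; e^(−k₂t) = e^(−0.5498) = 0.5771.
C_S = 1.71×4.31/(0.369−1.71) × (0.07825−0.5771) = (-5.496)×(-0.4988) = 2.741 mol/L.
Y_S = C_S/C_{R0} = 2.741/4.31 = 0.636.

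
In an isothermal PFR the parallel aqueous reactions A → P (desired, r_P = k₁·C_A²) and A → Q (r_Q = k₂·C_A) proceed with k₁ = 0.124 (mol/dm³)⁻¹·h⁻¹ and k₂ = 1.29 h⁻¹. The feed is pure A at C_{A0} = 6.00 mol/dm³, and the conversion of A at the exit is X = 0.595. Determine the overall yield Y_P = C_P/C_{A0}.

C_A = C_{A0}(1−X) = 2.430 mol/dm³.
Along a PFR/batch, dC_Q/dC_A = −r_Q/(r_P+r_Q) = −k₂/(k₂+k₁·C_A).
Integrating from C_{A0} to C_A: C_Q = (1.29/0.124)·ln[(1.29+0.124·6.00)/(1.29+0.124·2.43)] = 10.40·ln(2.034/1.591) = 2.553 mol/dm³.
Then C_P = (C_{A0}−C_A) − C_Q = 3.570 − 2.553 = 1.017 mol/dm³.
Y_P = C_P/C_{A0} = 1.017/6.00 = 0.169.

0.169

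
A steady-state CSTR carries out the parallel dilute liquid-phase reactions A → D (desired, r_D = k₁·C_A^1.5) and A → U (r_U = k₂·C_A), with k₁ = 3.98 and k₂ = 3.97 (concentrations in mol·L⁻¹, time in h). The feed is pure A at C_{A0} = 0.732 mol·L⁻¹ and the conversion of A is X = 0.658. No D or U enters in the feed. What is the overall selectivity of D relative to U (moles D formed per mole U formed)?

Exit C_A = C_{A0}(1−X) = 0.732×0.342 = 0.2503 mol·L⁻¹.
Rates in a CSTR are evaluated at the outlet concentration: r_D = 3.98×0.2503^1.5 = 0.4985, r_U = 3.97×0.2503 = 0.9939.
Overall selectivity = C_D/C_U = r_Dτ/(r_Uτ) = r_D/r_U = 0.502.

0.502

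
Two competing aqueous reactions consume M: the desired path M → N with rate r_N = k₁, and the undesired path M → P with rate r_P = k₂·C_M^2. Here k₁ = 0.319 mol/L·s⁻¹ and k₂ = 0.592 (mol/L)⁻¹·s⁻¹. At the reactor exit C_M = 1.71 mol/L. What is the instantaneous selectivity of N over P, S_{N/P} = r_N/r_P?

S_{N/P} = r_N/r_P = (k₁)/(k₂·C_M^2) = (k₁/k₂)·C_M^-2.
= (0.319) / (0.592×1.710^2) = 0.3190/1.731 = 0.184.

0.184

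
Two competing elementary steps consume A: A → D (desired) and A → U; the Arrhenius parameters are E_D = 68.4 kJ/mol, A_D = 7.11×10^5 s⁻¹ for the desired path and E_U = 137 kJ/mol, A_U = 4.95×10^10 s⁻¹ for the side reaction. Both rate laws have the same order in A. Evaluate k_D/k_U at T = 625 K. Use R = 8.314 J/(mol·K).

7.78

k_D/k_U = (A_D/A_U)·exp[−(E_D−E_U)/(RT)] = (A_D/A_U)·exp[(E_U−E_D)/(RT)].
(E_U−E_D)/(RT) = (137−68.4)×10³/(8.314×625) = 68600/5196 = 13.20.
k_D/k_U = (7.11×10^5/4.95×10^10)·exp(13.20) = 1.436×10^-5 × 5.414×10^5 = 7.78.
Since E_D < E_U, lowering the temperature improves selectivity toward D.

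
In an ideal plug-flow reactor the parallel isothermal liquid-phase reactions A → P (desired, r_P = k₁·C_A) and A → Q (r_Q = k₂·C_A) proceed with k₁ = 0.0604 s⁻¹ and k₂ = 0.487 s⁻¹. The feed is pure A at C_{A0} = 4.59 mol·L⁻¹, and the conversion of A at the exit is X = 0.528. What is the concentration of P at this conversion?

C_A = C_{A0}(1−X) = 2.166 mol·L⁻¹.
Both paths are first order in A, so the instantaneous fraction to P is constant: dC_P/d(−C_A) = k₁/(k₁+k₂) = 0.1103.
C_P = 0.1103·(C_{A0}−C_A) = 0.1103×2.424 = 0.267 mol·L⁻¹.

0.267 mol·L⁻¹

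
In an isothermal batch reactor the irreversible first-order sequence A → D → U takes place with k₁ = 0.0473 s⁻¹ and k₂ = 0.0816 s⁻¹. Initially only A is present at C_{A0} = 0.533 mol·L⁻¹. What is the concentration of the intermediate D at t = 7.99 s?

Solving the coupled first-order balances gives C_D(t) = [k₁/(k₂−k₁)]·C_{A0}·(e^(−k₁t) − e^(−k₂t)).
e^(−k₁t) = e^(−0.0473×7.99) = e^(−0.3779) = 0.6853; e^(−k₂t) = e^(−0.6520) = 0.5210.
C_D = 0.0473×0.533/(0.0816−0.0473) × (0.6853−0.5210) = 0.7350×0.1643 = 0.1207 mol·L⁻¹.

0.121 mol·L⁻¹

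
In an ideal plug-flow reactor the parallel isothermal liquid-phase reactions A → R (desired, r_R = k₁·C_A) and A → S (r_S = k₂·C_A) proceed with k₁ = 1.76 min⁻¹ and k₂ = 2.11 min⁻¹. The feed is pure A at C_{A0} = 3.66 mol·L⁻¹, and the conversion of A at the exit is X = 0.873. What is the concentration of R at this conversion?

1.45 mol·L⁻¹

C_A = C_{A0}(1−X) = 0.4648 mol·L⁻¹.
Both paths are first order in A, so the instantaneous fraction to R is constant: dC_R/d(−C_A) = k₁/(k₁+k₂) = 0.4548.
C_R = 0.4548·(C_{A0}−C_A) = 0.4548×3.195 = 1.45 mol·L⁻¹.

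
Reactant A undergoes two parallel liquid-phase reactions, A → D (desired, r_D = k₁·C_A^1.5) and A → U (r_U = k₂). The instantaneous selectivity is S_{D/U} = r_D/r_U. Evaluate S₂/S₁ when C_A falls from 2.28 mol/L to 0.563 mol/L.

0.123

S_{D/U} = (k₁/k₂)·C_A^1.5, so S₂/S₁ = (C_{A,2}/C_{A,1})^1.5.
= (0.563/2.28)^1.5 = (0.2469)^1.5 = 0.123.
Selectivity toward D falls as C_A falls — high-concentration operation is favoured.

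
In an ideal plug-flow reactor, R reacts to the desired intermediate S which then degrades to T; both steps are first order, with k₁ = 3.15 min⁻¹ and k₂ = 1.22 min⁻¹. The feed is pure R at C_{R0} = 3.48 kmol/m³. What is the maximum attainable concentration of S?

For a first-order series the maximum intermediate yield is C_{S,max}/C_{R0} = (k₁/k₂)^[k₂/(k₂−k₁)].
= (3.15/1.22)^(1.22/(1.22−3.15)) = (2.582)^(-0.6321) = 0.5490.
C_{S,max} = 0.5490×3.48 = 1.91 kmol/m³.

1.91 kmol/m³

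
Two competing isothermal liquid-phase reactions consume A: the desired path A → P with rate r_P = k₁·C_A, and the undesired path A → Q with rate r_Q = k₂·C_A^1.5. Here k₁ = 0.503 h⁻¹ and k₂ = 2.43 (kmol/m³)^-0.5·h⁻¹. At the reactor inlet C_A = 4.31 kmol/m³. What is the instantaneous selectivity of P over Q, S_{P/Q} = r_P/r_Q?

S_{P/Q} = r_P/r_Q = (k₁·C_A)/(k₂·C_A^1.5) = (k₁/k₂)·C_A^-0.5.
= (0.503×4.310) / (2.43×4.310^1.5) = 2.168/21.74 = 0.0997.

0.0997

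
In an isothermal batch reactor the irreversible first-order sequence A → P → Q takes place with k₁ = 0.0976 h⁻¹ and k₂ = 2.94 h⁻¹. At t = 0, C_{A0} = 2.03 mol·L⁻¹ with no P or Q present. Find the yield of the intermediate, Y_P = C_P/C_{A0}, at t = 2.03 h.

For first-order series with pure A initially, C_P(t) = k₁C_{A0}/(k₂−k₁)·(e^(−k₁t) − e^(−k₂t)).
e^(−k₁t) = e^(−0.0976×2.03) = e^(−0.1981) = 0.8203; e^(−k₂t) = e^(−5.968) = 0.002559.
C_P = 0.0976×2.03/(2.94−0.0976) × (0.8203−0.002559) = 0.06970×0.8177 = 0.05700 mol·L⁻¹.
Y_P = C_P/C_{A0} = 0.05700/2.03 = 0.0281.

0.0281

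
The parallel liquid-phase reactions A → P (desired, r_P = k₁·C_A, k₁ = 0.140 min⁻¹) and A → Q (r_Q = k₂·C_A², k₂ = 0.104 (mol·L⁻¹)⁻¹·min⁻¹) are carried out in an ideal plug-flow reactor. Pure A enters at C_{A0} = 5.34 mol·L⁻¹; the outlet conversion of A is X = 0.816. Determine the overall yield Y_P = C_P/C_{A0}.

0.266

C_A = C_{A0}(1−X) = 0.9826 mol·L⁻¹.
Along a PFR/batch, dC_P/dC_A = −r_P/(r_P+r_Q) = −k₁/(k₁+k₂·C_A).
Integrating from C_{A0} to C_A: C_P = (0.140/0.104)·ln[(0.140+0.104·5.34)/(0.140+0.104·0.983)] = 1.346·ln(0.6954/0.2422) = 1.420 mol·L⁻¹.
Y_P = C_P/C_{A0} = 1.420/5.34 = 0.266.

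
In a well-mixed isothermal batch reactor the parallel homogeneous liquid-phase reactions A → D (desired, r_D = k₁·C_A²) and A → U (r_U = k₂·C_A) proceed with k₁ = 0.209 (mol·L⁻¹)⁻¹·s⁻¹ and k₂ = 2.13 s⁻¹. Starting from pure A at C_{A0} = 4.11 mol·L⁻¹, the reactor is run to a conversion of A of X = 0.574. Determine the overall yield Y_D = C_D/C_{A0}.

C_A = C_{A0}(1−X) = 1.751 mol·L⁻¹.
Along a PFR/batch, dC_U/dC_A = −r_U/(r_D+r_U) = −k₂/(k₂+k₁·C_A).
Integrating from C_{A0} to C_A: C_U = (2.13/0.209)·ln[(2.13+0.209·4.11)/(2.13+0.209·1.75)] = 10.19·ln(2.989/2.496) = 1.837 mol·L⁻¹.
Then C_D = (C_{A0}−C_A) − C_U = 2.359 − 1.837 = 0.5219 mol·L⁻¹.
Y_D = C_D/C_{A0} = 0.5219/4.11 = 0.127.

0.127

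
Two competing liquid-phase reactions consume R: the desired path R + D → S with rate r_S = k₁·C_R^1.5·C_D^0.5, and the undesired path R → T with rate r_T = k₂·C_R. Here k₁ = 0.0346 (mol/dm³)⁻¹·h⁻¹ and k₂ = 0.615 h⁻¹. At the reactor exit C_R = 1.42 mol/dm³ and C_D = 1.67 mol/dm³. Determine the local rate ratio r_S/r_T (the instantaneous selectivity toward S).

0.0866

S_{S/T} = r_S/r_T = (k₁·C_R^1.5·C_D^0.5)/(k₂·C_R) = (k₁/k₂)·C_R^0.5·C_D^0.5.
= (0.0346×1.420^1.5×1.670^0.5) / (0.615×1.420) = 0.07566/0.8733 = 0.0866.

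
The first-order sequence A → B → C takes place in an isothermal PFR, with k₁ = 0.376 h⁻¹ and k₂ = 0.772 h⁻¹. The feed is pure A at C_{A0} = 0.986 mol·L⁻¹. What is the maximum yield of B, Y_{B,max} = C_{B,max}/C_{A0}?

At the optimum, C_{B,max}/C_{A0} = (k₁/k₂)^[k₂/(k₂−k₁)].
= (0.376/0.772)^(0.772/(0.772−0.376)) = (0.4870)^(1.949) = 0.2460.

0.246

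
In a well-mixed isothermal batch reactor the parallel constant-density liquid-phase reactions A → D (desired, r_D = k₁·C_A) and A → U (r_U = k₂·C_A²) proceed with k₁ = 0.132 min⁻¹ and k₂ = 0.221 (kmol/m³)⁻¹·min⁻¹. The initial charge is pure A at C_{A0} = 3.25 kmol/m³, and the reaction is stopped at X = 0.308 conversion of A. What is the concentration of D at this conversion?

C_A = C_{A0}(1−X) = 2.249 kmol/m³.
Along a PFR/batch, dC_D/dC_A = −r_D/(r_D+r_U) = −k₁/(k₁+k₂·C_A).
Integrating from C_{A0} to C_A: C_D = (0.132/0.221)·ln[(0.132+0.221·3.25)/(0.132+0.221·2.25)] = 0.5973·ln(0.8503/0.6290) = 0.1800 kmol/m³.

0.180 kmol/m³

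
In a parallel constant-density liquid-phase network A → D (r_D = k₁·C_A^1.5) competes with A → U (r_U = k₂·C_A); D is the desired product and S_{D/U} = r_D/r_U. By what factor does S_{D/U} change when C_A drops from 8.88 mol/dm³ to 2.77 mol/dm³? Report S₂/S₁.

S_{D/U} = (k₁/k₂)·C_A^0.5, so S₂/S₁ = (C_{A,2}/C_{A,1})^0.5.
= (2.77/8.88)^0.5 = (0.3119)^0.5 = 0.559.
Selectivity toward D falls as C_A falls — high-concentration operation is favoured.

0.559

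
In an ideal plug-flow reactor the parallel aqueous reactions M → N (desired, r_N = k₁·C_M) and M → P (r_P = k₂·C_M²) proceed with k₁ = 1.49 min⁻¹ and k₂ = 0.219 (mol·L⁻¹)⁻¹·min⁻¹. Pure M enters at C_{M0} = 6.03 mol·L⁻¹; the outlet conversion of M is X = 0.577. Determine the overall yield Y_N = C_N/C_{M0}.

C_M = C_{M0}(1−X) = 2.551 mol·L⁻¹.
Along a PFR/batch, dC_N/dC_M = −r_N/(r_N+r_P) = −k₁/(k₁+k₂·C_M).
Integrating from C_{M0} to C_M: C_N = (1.49/0.219)·ln[(1.49+0.219·6.03)/(1.49+0.219·2.55)] = 6.804·ln(2.811/2.049) = 2.152 mol·L⁻¹.
Y_N = C_N/C_{M0} = 2.152/6.03 = 0.357.

0.357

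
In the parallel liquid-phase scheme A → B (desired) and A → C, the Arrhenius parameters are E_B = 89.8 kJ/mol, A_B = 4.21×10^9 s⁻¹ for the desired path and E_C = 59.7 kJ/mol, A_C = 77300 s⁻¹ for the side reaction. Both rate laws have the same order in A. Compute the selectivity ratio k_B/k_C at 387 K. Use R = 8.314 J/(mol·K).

k_B/k_C = (A_B/A_C)·exp[−(E_B−E_C)/(RT)] = (A_B/A_C)·exp[(E_C−E_B)/(RT)].
(E_C−E_B)/(RT) = (59.7−89.8)×10³/(8.314×387) = -30100/3218 = -9.355.
k_B/k_C = (4.21×10^9/77300)·exp(-9.355) = 54463 × 8.653×10^-5 = 4.71.

4.71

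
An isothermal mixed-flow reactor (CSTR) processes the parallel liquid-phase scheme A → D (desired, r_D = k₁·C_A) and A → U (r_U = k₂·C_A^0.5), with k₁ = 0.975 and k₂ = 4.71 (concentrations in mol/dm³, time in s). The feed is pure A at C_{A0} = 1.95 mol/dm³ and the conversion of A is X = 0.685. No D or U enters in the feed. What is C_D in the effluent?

Exit C_A = C_{A0}(1−X) = 1.95×0.315 = 0.6142 mol/dm³.
A CSTR operates uniformly at the exit composition, giving r_D = 0.5989 and r_U = 3.691 (each k·C_A^n at C_A = 0.6142).
Fraction of consumed A going to D: r_D/(r_D+r_U) = 0.1396.
C_D = 0.1396·C_{A0}·X = 0.1396×1.95×0.685 = 0.186 mol/dm³.

0.186 mol/dm³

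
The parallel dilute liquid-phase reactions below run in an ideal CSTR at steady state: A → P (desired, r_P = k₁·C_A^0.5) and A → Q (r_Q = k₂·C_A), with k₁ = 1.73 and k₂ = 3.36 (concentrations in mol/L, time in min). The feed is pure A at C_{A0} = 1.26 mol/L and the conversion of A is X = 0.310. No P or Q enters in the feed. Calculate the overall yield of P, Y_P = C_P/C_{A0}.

Exit C_A = C_{A0}(1−X) = 1.26×0.690 = 0.8694 mol/L.
A CSTR operates uniformly at the exit composition, giving r_P = 1.613 and r_Q = 2.921 (each k·C_A^n at C_A = 0.8694).
Fraction of consumed A going to P: r_P/(r_P+r_Q) = 0.3558.
C_P = 0.3558·C_{A0}·X = 0.3558×1.26×0.310 = 0.139 mol/L; Y_P = C_P/C_{A0} = 0.110.

0.110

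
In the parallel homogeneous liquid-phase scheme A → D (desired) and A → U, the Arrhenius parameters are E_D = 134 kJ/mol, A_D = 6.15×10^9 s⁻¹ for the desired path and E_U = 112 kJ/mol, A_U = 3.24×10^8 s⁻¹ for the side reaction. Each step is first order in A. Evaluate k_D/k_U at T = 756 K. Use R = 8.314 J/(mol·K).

With equal orders, S_{D/U} = k_D/k_U = (A_D/A_U)·exp[(E_U−E_D)/(RT)].
(E_U−E_D)/(RT) = (112−134)×10³/(8.314×756) = -22000/6285 = -3.500.
k_D/k_U = (6.15×10^9/3.24×10^8)·exp(-3.500) = 18.98 × 0.03019 = 0.573.

0.573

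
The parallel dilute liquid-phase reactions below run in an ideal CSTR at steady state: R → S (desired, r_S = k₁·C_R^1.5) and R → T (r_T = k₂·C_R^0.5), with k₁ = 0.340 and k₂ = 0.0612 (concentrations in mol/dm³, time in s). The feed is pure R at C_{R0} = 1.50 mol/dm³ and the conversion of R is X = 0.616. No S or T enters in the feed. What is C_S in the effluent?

Exit C_R = C_{R0}(1−X) = 1.50×0.384 = 0.5760 mol/dm³.
Rates in a CSTR are evaluated at the outlet concentration: r_S = 0.340×0.5760^1.5 = 0.1486, r_T = 0.0612×0.5760^0.5 = 0.04645.
Fraction of consumed R going to S: r_S/(r_S+r_T) = 0.7619.
C_S = 0.7619·C_{R0}·X = 0.7619×1.50×0.616 = 0.704 mol/dm³.

0.704 mol/dm³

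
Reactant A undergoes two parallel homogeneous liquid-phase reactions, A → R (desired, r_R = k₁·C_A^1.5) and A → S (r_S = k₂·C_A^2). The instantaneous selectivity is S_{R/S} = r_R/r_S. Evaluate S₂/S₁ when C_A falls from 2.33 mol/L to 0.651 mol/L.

1.89

S_{R/S} = (k₁/k₂)·C_A^-0.5, so S₂/S₁ = (C_{A,2}/C_{A,1})^-0.5.
= (0.651/2.33)^(-0.5) = (0.2794)^(-0.5) = 1.89.
Selectivity toward R rises as C_A falls — low-concentration operation is favoured.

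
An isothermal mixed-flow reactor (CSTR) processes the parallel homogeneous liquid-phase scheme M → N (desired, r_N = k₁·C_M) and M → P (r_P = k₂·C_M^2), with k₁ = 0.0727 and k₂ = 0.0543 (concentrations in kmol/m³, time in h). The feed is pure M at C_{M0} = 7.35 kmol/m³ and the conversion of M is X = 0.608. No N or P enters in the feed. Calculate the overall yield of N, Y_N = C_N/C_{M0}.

Exit C_M = C_{M0}(1−X) = 7.35×0.392 = 2.881 kmol/m³.
In a CSTR the entire volume is at exit conditions, so r_N = 0.0727×2.881 = 0.2095 and r_P = 0.0543×2.881^2 = 0.4508.
Fraction of consumed M going to N: r_N/(r_N+r_P) = 0.3173.
C_N = 0.3173·C_{M0}·X = 0.3173×7.35×0.608 = 1.42 kmol/m³; Y_N = C_N/C_{M0} = 0.193.

0.193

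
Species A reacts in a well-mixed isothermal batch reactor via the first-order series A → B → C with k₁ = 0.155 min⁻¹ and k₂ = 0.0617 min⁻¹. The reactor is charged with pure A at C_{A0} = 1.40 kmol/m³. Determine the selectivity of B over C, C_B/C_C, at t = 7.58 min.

The intermediate concentration in a first-order A→B→C sequence is C_B = k₁C_{A0}(e^(−k₁t) − e^(−k₂t))/(k₂−k₁).
e^(−k₁t) = e^(−0.155×7.58) = e^(−1.175) = 0.3088; e^(−k₂t) = e^(−0.4677) = 0.6265.
C_B = 0.155×1.40/(0.0617−0.155) × (0.3088−0.6265) = (-2.326)×(-0.3176) = 0.7387 kmol/m³.
C_A = C_{A0}e^(−k₁t) = 0.4324 kmol/m³, so C_C = C_{A0}−C_A−C_B = 0.2289 kmol/m³; C_B/C_C = 3.23.

3.23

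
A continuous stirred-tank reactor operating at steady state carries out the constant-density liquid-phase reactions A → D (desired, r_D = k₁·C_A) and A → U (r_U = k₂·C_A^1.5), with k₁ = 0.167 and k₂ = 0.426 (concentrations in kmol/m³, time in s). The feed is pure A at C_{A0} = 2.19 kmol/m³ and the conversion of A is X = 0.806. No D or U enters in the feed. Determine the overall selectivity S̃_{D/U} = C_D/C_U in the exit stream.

Exit C_A = C_{A0}(1−X) = 2.19×0.194 = 0.4249 kmol/m³.
Rates in a CSTR are evaluated at the outlet concentration: r_D = 0.167×0.4249 = 0.07095, r_U = 0.426×0.4249^1.5 = 0.1180.
Overall selectivity = C_D/C_U = r_Dτ/(r_Uτ) = r_D/r_U = 0.601.

0.601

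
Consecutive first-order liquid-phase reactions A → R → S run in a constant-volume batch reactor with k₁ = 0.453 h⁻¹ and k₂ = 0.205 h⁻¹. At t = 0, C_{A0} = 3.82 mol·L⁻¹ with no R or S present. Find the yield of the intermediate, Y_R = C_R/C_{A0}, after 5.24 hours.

The intermediate concentration in a first-order A→B→C sequence is C_R = k₁C_{A0}(e^(−k₁t) − e^(−k₂t))/(k₂−k₁).
e^(−k₁t) = e^(−0.453×5.24) = e^(−2.374) = 0.09313; e^(−k₂t) = e^(−1.074) = 0.3416.
C_R = 0.453×3.82/(0.205−0.453) × (0.09313−0.3416) = (-6.978)×(-0.2484) = 1.734 mol·L⁻¹.
Y_R = C_R/C_{A0} = 1.734/3.82 = 0.454.

0.454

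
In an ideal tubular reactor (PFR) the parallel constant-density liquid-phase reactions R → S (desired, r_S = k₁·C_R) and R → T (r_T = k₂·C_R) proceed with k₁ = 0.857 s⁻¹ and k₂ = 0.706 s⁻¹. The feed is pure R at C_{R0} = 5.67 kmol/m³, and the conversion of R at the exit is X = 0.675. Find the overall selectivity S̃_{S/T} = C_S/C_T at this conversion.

C_R = C_{R0}(1−X) = 1.843 kmol/m³.
Both paths are first order in R, so the instantaneous fraction to S is constant: dC_S/d(−C_R) = k₁/(k₁+k₂) = 0.5483.
C_S = 0.5483·(C_{R0}−C_R) = 0.5483×3.827 = 2.10 kmol/m³.
C_T = (C_{R0}−C_R)−C_S = 1.729 kmol/m³; S̃_{S/T} = 2.098/1.729 = 1.21.

1.21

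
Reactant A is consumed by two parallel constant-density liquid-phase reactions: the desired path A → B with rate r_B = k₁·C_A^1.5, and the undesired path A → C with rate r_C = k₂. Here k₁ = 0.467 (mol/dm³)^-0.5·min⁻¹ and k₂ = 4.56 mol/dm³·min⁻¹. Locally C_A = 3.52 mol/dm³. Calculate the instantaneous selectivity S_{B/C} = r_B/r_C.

0.676

S_{B/C} = r_B/r_C = (k₁·C_A^1.5)/(k₂) = (k₁/k₂)·C_A^1.5.
= (0.467×3.520^1.5) / (4.56) = 3.084/4.560 = 0.676.
Since the desired path is higher order in A, keeping C_A high (PFR or concentrated feed) favours B.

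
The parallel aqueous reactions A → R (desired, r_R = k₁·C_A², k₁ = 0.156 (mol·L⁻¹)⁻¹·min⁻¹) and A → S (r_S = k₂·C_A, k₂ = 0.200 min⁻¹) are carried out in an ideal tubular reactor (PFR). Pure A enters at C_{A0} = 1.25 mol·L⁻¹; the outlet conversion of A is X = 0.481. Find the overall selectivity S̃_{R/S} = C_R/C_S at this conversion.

C_A = C_{A0}(1−X) = 0.6488 mol·L⁻¹.
Along a PFR/batch, dC_S/dC_A = −r_S/(r_R+r_S) = −k₂/(k₂+k₁·C_A).
Integrating from C_{A0} to C_A: C_S = (0.200/0.156)·ln[(0.200+0.156·1.25)/(0.200+0.156·0.649)] = 1.282·ln(0.3950/0.3012) = 0.3476 mol·L⁻¹.
Then C_R = (C_{A0}−C_A) − C_S = 0.6012 − 0.3476 = 0.2537 mol·L⁻¹.
S̃_{R/S} = C_R/C_S = 0.2537/0.3476 = 0.730.

0.730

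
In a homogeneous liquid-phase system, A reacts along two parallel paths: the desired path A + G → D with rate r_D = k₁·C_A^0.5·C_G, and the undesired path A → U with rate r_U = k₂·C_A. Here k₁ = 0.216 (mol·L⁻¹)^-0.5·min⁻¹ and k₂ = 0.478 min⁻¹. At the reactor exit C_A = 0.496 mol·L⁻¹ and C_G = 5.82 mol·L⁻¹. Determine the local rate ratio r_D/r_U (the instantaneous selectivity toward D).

S_{D/U} = r_D/r_U = (k₁·C_A^0.5·C_G)/(k₂·C_A) = (k₁/k₂)·C_A^-0.5·C_G.
= (0.216×0.4960^0.5×5.820) / (0.478×0.4960) = 0.8854/0.2371 = 3.73.

3.73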